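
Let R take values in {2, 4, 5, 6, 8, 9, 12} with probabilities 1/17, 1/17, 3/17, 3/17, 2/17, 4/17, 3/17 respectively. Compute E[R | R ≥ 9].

72/7

P(R ≥ 9) = 7/17.
Σ over the event: 9·4/17 + 12·3/17 = 72/17.
E[R | R ≥ 9] = (72/17) / (7/17) = 72/7.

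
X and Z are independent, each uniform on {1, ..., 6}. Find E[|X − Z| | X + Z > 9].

1

Outcomes with X + Z > 9: (4,6), (5,5), (5,6), (6,4), (6,5), (6,6), each with probability 1/36.
E[|X − Z| | X + Z > 9] = (2 + 0 + 1 + 2 + 1 + 0) / 6 = 1.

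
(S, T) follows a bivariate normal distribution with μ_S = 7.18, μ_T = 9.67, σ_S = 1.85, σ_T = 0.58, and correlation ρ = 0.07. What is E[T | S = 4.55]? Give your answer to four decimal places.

9.6123

E[T | S=x] = μ_T + ρ(σ_T/σ_S)(x − μ_S) for jointly normal variables.
E[T | S=4.55] = 9.67 + (0.07)·(0.58/1.85)·(4.55 − (7.18)) = 9.67 + (0.021946)·(-2.63) = 9.6123.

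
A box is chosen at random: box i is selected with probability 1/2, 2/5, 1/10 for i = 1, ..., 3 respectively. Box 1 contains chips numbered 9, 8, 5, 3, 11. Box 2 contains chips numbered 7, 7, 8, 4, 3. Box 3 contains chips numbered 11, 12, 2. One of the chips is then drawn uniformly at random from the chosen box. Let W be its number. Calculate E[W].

1013/150

E[W | box 1] = (9+8+5+3+11)/5 = 36/5.
E[W | box 2] = (7+7+8+4+3)/5 = 29/5.
E[W | box 3] = (11+12+2)/3 = 25/3.
E[W] = (1/2)·(36/5) + (2/5)·(29/5) + (1/10)·(25/3) = 1013/150.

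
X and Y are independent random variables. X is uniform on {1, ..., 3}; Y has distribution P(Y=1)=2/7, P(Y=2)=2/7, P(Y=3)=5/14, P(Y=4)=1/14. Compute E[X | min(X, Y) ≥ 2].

P(min(X, Y) ≥ 2) = 10/21.
Summing X·P(x,y) over outcomes with min(X, Y) ≥ 2 gives 25/21.
E[X | min(X, Y) ≥ 2] = (25/21) / (10/21) = 5/2.

5/2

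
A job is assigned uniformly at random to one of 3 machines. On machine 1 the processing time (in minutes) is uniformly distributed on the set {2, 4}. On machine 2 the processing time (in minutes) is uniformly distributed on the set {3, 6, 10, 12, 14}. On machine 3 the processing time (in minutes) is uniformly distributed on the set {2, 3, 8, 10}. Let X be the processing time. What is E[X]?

71/12

E[X | machine 1] = (2+4)/2 = 3.
E[X | machine 2] = (3+6+10+12+14)/5 = 9.
E[X | machine 3] = (2+3+8+10)/4 = 23/4.
E[X] = (1/3)·(3) + (1/3)·(9) + (1/3)·(23/4) = 71/12.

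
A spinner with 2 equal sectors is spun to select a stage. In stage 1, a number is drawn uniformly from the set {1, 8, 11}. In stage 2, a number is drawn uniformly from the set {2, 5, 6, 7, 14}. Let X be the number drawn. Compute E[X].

101/15

E[X | stage 1] = (1+8+11)/3 = 20/3.
E[X | stage 2] = (2+5+6+7+14)/5 = 34/5.
E[X] = (1/2)·(20/3) + (1/2)·(34/5) = 101/15.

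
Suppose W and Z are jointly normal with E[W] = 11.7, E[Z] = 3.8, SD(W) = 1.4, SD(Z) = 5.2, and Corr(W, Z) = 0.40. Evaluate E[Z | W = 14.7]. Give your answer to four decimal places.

For a bivariate normal, E[Z | W=x] = μ_Z + ρ·(σ_Z/σ_W)·(x − μ_W).
E[Z | W=14.7] = 3.8 + (0.40)·(5.2/1.4)·(14.7 − (11.7)) = 3.8 + (1.4857)·(3) = 8.2571.

8.2571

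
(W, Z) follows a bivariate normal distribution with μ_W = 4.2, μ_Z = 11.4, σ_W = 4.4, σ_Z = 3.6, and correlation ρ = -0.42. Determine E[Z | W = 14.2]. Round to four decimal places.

E[Z | W=x] = μ_Z + ρ(σ_Z/σ_W)(x − μ_W) for jointly normal variables.
E[Z | W=14.2] = 11.4 + (-0.42)·(3.6/4.4)·(14.2 − (4.2)) = 11.4 + (-0.34364)·(10) = 7.9636.

7.9636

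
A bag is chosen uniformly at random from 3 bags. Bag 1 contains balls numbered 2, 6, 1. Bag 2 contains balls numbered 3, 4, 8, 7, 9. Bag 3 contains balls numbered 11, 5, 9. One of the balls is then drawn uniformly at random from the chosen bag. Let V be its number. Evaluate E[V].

E[V | bag 1] = (2+6+1)/3 = 3.
E[V | bag 2] = (3+4+8+7+9)/5 = 31/5.
E[V | bag 3] = (11+5+9)/3 = 25/3.
E[V] = (1/3)·(3) + (1/3)·(31/5) + (1/3)·(25/3) = 263/45.

263/45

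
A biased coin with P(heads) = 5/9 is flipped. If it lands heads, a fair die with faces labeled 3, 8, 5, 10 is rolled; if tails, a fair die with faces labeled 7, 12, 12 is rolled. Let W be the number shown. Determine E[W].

E[W | heads] = (3+8+5+10)/4 = 13/2.
E[W | tails] = (7+12+12)/3 = 31/3.
E[W] = (5/9)·(13/2) + (4/9)·(31/3) = 443/54.

443/54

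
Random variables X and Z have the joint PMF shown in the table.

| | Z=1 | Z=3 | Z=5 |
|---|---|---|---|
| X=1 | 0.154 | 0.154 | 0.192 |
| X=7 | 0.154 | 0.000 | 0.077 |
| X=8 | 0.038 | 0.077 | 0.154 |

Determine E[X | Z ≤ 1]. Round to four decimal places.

4.4393

P(Z ≤ 1) = 0.346.
Σ X·P over the event = 1·(0.154) + 7·(0.154) + 8·(0.038) = 1.536.
E[X | Z ≤ 1] = (1.536) / (0.346) = 4.4393.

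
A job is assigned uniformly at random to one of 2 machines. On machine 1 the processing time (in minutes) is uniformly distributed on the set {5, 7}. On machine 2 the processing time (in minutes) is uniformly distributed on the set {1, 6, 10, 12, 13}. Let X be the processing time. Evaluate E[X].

36/5

E[X | machine 1] = (5+7)/2 = 6.
E[X | machine 2] = (1+6+10+12+13)/5 = 42/5.
E[X] = (1/2)·(6) + (1/2)·(42/5) = 36/5.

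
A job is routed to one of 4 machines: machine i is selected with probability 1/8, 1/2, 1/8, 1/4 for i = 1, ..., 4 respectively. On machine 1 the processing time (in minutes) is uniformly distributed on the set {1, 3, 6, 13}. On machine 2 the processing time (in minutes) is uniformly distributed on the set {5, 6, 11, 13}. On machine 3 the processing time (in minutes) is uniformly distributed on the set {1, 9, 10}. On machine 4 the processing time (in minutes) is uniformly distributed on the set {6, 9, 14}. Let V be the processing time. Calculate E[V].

E[V | machine 1] = (1+3+6+13)/4 = 23/4.
E[V | machine 2] = (5+6+11+13)/4 = 35/4.
E[V | machine 3] = (1+9+10)/3 = 20/3.
E[V | machine 4] = (6+9+14)/3 = 29/3.
E[V] = (1/8)·(23/4) + (1/2)·(35/4) + (1/8)·(20/3) + (1/4)·(29/3) = 267/32.

267/32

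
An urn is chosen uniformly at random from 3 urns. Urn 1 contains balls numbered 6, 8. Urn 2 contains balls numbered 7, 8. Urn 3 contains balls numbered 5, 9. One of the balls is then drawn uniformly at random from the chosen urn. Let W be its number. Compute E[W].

E[W | urn 1] = (6+8)/2 = 7.
E[W | urn 2] = (7+8)/2 = 15/2.
E[W | urn 3] = (5+9)/2 = 7.
By the law of total expectation,
E[W] = (1/3)·(7) + (1/3)·(15/2) + (1/3)·(7) = 43/6.

43/6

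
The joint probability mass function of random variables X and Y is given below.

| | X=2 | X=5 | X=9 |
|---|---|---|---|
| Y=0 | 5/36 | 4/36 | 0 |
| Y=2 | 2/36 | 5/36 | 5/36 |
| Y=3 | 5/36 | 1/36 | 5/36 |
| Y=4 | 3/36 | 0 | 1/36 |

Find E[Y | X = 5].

P(X = 5) = 5/18.
Σ Y·P over the event = 0·(4/36) + 2·(5/36) + 3·(1/36) = 13/36.
E[Y | X = 5] = (13/36) / (5/18) = 13/10.

13/10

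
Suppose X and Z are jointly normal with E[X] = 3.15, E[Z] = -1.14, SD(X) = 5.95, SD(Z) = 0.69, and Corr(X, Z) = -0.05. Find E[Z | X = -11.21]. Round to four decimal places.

E[Z | X=x] = μ_Z + ρ(σ_Z/σ_X)(x − μ_X) for jointly normal variables.
E[Z | X=-11.21] = -1.14 + (-0.05)·(0.69/5.95)·(-11.21 − (3.15)) = -1.14 + (-0.0057983)·(-14.36) = -1.0567.

-1.0567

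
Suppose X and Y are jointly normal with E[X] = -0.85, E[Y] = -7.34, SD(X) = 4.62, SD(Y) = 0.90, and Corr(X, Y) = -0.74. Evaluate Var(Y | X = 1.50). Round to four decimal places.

0.3664

Var(Y | X=x) = (1 − ρ²)·σ_Y².
Var(Y | X=1.50) = (0.90)²·(1 − (-0.74)²) = 0.81·0.4524 = 0.3664.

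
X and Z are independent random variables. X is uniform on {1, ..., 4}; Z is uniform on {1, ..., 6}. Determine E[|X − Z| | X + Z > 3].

2

P(X + Z > 3) = 7/8.
Summing |X−Z|·P(x,y) over outcomes with X + Z > 3 gives 7/4.
E[|X − Z| | X + Z > 3] = (7/4) / (7/8) = 2.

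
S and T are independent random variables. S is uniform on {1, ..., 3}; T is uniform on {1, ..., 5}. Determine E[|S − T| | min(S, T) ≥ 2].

5/4

Outcomes with min(S, T) ≥ 2: (2,2), (2,3), (2,4), (2,5), (3,2), (3,3), (3,4), (3,5), each with probability 1/15.
E[|S − T| | min(S, T) ≥ 2] = (0 + 1 + 2 + 3 + 1 + 0 + 1 + 2) / 8 = 5/4.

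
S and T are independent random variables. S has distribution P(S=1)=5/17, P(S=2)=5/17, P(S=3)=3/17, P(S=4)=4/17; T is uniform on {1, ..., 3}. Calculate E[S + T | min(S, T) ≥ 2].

P(min(S, T) ≥ 2) = 8/17.
Summing (S+T)·P(x,y) over outcomes with min(S, T) ≥ 2 gives 130/51.
E[S + T | min(S, T) ≥ 2] = (130/51) / (8/17) = 65/12.

65/12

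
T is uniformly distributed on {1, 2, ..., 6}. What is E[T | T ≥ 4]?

5

Given T ≥ 4, T is equally likely to be any of {4, 5, 6}.
E[T | T ≥ 4] = (4 + 5 + 6) / 3 = 5.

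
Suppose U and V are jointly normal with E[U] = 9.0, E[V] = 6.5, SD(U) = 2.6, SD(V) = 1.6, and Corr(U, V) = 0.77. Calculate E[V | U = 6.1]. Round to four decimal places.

For a bivariate normal, E[V | U=x] = μ_V + ρ·(σ_V/σ_U)·(x − μ_U).
E[V | U=6.1] = 6.5 + (0.77)·(1.6/2.6)·(6.1 − (9.0)) = 6.5 + (0.47385)·(-2.9) = 5.1258.

5.1258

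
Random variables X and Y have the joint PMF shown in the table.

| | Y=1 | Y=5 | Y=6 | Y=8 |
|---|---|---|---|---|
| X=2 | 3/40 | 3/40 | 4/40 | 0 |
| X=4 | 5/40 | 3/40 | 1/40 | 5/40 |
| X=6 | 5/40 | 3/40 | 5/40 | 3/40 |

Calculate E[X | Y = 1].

P(Y = 1) = 13/40.
Σ X·P over the event = 2·(3/40) + 4·(5/40) + 6·(5/40) = 7/5.
E[X | Y = 1] = (7/5) / (13/40) = 56/13.

56/13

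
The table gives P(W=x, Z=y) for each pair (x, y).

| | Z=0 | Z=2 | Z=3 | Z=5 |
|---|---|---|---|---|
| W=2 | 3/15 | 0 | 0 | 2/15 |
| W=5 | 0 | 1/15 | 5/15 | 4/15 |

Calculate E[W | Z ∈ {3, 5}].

P(Z ∈ {3, 5}) = 11/15.
Σ W·P over the event = 2·(2/15) + 5·(5/15) + 5·(4/15) = 49/15.
E[W | Z ∈ {3, 5}] = (49/15) / (11/15) = 49/11.

49/11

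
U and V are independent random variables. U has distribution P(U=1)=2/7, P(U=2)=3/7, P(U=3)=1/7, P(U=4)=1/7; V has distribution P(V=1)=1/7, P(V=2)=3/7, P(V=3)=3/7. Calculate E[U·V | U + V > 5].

29/3

P(U + V > 5) = 9/49.
Summing UV·P(x,y) over outcomes with U + V > 5 gives 87/49.
E[U·V | U + V > 5] = (87/49) / (9/49) = 29/3.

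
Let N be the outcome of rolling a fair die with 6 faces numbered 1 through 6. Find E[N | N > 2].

9/2

Given N > 2, N is equally likely to be any of {3, 4, 5, 6}.
E[N | N > 2] = (3 + 4 + 5 + 6) / 4 = 9/2.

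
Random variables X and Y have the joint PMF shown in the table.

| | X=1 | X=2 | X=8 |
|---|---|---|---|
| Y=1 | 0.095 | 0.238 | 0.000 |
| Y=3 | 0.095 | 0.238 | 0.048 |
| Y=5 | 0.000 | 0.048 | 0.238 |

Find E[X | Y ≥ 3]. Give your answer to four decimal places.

4.4303

P(Y ≥ 3) = 0.667.
Σ X·P over the event = 1·(0.095) + 2·(0.238) + 2·(0.048) + 8·(0.048) + 8·(0.238) = 2.955.
E[X | Y ≥ 3] = (2.955) / (0.667) = 4.4303.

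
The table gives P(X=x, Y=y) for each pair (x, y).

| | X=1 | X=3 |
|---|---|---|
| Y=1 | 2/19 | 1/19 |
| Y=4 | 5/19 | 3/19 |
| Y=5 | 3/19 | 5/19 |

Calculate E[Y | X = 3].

P(X = 3) = 9/19.
Σ Y·P over the event = 1·(1/19) + 4·(3/19) + 5·(5/19) = 2.
E[Y | X = 3] = (2) / (9/19) = 38/9.

38/9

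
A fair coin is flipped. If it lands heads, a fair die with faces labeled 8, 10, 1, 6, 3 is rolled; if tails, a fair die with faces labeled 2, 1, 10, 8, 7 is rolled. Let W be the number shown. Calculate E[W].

E[W | heads] = (8+10+1+6+3)/5 = 28/5.
E[W | tails] = (2+1+10+8+7)/5 = 28/5.
E[W] = (1/2)·(28/5) + (1/2)·(28/5) = 28/5.

28/5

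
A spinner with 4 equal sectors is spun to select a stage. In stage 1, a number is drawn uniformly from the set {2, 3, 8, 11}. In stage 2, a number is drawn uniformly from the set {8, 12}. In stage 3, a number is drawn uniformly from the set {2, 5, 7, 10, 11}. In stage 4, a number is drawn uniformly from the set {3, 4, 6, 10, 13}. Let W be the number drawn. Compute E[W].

E[W | stage 1] = (2+3+8+11)/4 = 6.
E[W | stage 2] = (8+12)/2 = 10.
E[W | stage 3] = (2+5+7+10+11)/5 = 7.
E[W | stage 4] = (3+4+6+10+13)/5 = 36/5.
E[W] = (1/4)·(6) + (1/4)·(10) + (1/4)·(7) + (1/4)·(36/5) = 151/20.

151/20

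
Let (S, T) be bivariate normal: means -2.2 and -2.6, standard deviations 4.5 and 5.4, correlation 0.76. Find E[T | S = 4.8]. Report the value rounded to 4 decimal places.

3.7840

For a bivariate normal, E[T | S=x] = μ_T + ρ·(σ_T/σ_S)·(x − μ_S).
E[T | S=4.8] = -2.6 + (0.76)·(5.4/4.5)·(4.8 − (-2.2)) = -2.6 + (0.912)·(7) = 3.7840.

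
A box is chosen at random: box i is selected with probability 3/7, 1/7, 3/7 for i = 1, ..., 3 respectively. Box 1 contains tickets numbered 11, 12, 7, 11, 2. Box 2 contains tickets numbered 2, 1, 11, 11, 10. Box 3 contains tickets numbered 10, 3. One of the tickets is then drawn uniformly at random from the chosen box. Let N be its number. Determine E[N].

E[N | box 1] = (11+12+7+11+2)/5 = 43/5.
E[N | box 2] = (2+1+11+11+10)/5 = 7.
E[N | box 3] = (10+3)/2 = 13/2.
E[N] = (3/7)·(43/5) + (1/7)·(7) + (3/7)·(13/2) = 523/70.

523/70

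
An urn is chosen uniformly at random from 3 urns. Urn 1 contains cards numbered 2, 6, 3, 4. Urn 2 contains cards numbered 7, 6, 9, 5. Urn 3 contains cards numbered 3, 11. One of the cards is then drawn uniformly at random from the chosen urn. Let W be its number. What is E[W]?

35/6

E[W | urn 1] = (2+6+3+4)/4 = 15/4.
E[W | urn 2] = (7+6+9+5)/4 = 27/4.
E[W | urn 3] = (3+11)/2 = 7.
E[W] = (1/3)·(15/4) + (1/3)·(27/4) + (1/3)·(7) = 35/6.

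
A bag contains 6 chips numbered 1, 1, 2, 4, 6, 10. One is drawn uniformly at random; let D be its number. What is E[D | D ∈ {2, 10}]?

6

P(D ∈ {2, 10}) = 1/3.
Σ over the event: 2·1/6 + 10·1/6 = 2.
E[D | D ∈ {2, 10}] = (2) / (1/3) = 6.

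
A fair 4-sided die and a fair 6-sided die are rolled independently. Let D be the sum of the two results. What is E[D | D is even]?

P(D is even) = 1/2.
Σ over the event: 2·1/24 + 4·1/8 + 6·1/6 + 8·1/8 + 10·1/24 = 3.
E[D | D is even] = (3) / (1/2) = 6.

6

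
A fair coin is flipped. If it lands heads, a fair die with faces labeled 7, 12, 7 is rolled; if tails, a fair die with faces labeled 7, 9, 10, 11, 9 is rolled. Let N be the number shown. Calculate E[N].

134/15

E[N | heads] = (7+12+7)/3 = 26/3.
E[N | tails] = (7+9+10+11+9)/5 = 46/5.
E[N] = (1/2)·(26/3) + (1/2)·(46/5) = 134/15.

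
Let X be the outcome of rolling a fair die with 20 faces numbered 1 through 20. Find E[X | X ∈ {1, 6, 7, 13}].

P(X ∈ {1, 6, 7, 13}) = 1/5.
Σ over the event: 1·1/20 + 6·1/20 + 7·1/20 + 13·1/20 = 27/20.
E[X | X ∈ {1, 6, 7, 13}] = (27/20) / (1/5) = 27/4.

27/4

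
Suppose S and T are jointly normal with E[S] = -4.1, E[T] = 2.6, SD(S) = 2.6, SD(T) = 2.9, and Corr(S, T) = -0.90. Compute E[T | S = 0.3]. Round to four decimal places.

E[T | S=x] = μ_T + ρ(σ_T/σ_S)(x − μ_S) for jointly normal variables.
E[T | S=0.3] = 2.6 + (-0.90)·(2.9/2.6)·(0.3 − (-4.1)) = 2.6 + (-1.00385)·(4.4) = -1.8169.

-1.8169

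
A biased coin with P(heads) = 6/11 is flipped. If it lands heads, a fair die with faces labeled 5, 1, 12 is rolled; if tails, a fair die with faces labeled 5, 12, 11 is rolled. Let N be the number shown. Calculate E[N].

248/33

E[N | heads] = (5+1+12)/3 = 6.
E[N | tails] = (5+12+11)/3 = 28/3.
By the law of total expectation,
E[N] = (6/11)·(6) + (5/11)·(28/3) = 248/33.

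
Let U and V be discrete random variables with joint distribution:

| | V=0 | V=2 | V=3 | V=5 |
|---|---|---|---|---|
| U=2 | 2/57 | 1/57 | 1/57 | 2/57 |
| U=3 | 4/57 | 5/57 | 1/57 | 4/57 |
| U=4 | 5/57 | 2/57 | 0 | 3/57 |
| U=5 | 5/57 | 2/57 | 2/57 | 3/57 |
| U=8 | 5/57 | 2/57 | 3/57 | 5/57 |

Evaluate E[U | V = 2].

17/4

P(V = 2) = 4/19.
Σ U·P over the event = 2·(1/57) + 3·(5/57) + 4·(2/57) + 5·(2/57) + 8·(2/57) = 17/19.
E[U | V = 2] = (17/19) / (4/19) = 17/4.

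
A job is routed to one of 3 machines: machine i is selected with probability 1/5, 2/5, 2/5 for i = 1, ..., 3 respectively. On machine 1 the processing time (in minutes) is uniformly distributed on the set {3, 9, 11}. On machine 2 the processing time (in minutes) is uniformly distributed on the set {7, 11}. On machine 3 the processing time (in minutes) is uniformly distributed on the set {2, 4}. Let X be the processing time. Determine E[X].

19/3

E[X | machine 1] = (3+9+11)/3 = 23/3.
E[X | machine 2] = (7+11)/2 = 9.
E[X | machine 3] = (2+4)/2 = 3.
E[X] = (1/5)·(23/3) + (2/5)·(9) + (2/5)·(3) = 19/3.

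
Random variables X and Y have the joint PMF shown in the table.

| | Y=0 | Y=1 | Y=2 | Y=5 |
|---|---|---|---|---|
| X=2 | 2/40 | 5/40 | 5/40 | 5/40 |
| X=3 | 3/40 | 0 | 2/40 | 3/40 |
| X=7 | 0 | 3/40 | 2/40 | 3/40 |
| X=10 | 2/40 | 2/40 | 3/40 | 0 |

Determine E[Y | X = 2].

40/17

P(X = 2) = 17/40.
Σ Y·P over the event = 0·(2/40) + 1·(5/40) + 2·(5/40) + 5·(5/40) = 1.
E[Y | X = 2] = (1) / (17/40) = 40/17.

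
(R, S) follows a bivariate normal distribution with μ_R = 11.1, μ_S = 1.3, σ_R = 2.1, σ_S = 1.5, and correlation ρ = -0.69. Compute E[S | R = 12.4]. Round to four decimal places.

The regression of S on R has slope ρ·σ_S/σ_R and passes through (μ_R, μ_S).
E[S | R=12.4] = 1.3 + (-0.69)·(1.5/2.1)·(12.4 − (11.1)) = 1.3 + (-0.49286)·(1.3) = 0.6593.

0.6593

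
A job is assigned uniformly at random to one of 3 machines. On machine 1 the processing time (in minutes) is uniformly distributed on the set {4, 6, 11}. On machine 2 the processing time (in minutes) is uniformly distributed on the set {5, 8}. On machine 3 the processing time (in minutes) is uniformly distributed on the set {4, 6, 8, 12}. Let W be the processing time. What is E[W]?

E[W | machine 1] = (4+6+11)/3 = 7.
E[W | machine 2] = (5+8)/2 = 13/2.
E[W | machine 3] = (4+6+8+12)/4 = 15/2.
E[W] = (1/3)·(7) + (1/3)·(13/2) + (1/3)·(15/2) = 7.

7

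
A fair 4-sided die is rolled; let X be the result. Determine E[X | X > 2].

7/2

Given X > 2, X is equally likely to be any of {3, 4}.
E[X | X > 2] = (3 + 4) / 2 = 7/2.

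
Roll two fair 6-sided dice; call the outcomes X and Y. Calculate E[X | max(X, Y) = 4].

P(max(X, Y) = 4) = 7/36.
Summing X·P(x,y) over outcomes with max(X, Y) = 4 gives 11/18.
E[X | max(X, Y) = 4] = (11/18) / (7/36) = 22/7.

22/7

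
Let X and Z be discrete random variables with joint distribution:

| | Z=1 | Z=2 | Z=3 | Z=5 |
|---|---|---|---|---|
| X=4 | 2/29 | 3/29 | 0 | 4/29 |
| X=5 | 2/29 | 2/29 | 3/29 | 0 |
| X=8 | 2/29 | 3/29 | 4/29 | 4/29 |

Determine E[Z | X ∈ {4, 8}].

P(X ∈ {4, 8}) = 22/29.
Σ Z·P over the event = 1·(2/29) + 2·(3/29) + 5·(4/29) + 1·(2/29) + 2·(3/29) + 3·(4/29) + 5·(4/29) = 68/29.
E[Z | X ∈ {4, 8}] = (68/29) / (22/29) = 34/11.

34/11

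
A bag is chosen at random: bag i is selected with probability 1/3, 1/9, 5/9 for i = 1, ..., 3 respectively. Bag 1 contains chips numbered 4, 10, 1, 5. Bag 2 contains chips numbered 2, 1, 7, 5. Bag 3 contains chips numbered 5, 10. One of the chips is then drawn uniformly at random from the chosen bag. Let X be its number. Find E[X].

25/4

E[X | bag 1] = (4+10+1+5)/4 = 5.
E[X | bag 2] = (2+1+7+5)/4 = 15/4.
E[X | bag 3] = (5+10)/2 = 15/2.
E[X] = (1/3)·(5) + (1/9)·(15/4) + (5/9)·(15/2) = 25/4.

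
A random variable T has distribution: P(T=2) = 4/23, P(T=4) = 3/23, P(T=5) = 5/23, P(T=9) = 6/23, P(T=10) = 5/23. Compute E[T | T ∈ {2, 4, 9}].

74/13

P(T ∈ {2, 4, 9}) = 13/23.
Σ over the event: 2·4/23 + 4·3/23 + 9·6/23 = 74/23.
E[T | T ∈ {2, 4, 9}] = (74/23) / (13/23) = 74/13.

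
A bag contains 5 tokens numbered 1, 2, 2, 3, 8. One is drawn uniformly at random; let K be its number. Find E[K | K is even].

P(K is even) = 3/5.
Σ over the event: 2·2/5 + 8·1/5 = 12/5.
E[K | K is even] = (12/5) / (3/5) = 4.

4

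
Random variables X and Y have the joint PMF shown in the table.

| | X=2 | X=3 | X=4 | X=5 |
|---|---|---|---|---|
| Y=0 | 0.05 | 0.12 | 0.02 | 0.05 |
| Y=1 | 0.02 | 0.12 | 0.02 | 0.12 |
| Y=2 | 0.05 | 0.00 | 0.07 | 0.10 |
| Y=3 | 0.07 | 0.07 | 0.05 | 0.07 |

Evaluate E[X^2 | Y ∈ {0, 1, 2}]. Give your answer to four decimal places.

15.0676

P(Y ∈ {0, 1, 2}) = 0.74.
Summing X^2·P(X=x,Y=y) over the conditioning event gives 11.15.
E[X^2 | Y ∈ {0, 1, 2}] = (11.15) / (0.74) = 15.0676.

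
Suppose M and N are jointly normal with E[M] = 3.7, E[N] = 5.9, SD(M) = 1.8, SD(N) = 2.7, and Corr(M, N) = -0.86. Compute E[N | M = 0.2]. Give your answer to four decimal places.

10.4150

The regression of N on M has slope ρ·σ_N/σ_M and passes through (μ_M, μ_N).
E[N | M=0.2] = 5.9 + (-0.86)·(2.7/1.8)·(0.2 − (3.7)) = 5.9 + (-1.29)·(-3.5) = 10.4150.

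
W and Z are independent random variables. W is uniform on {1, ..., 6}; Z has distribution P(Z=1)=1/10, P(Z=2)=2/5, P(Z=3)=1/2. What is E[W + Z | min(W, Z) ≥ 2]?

P(min(W, Z) ≥ 2) = 3/4.
Summing (W+Z)·P(x,y) over outcomes with min(W, Z) ≥ 2 gives 59/12.
E[W + Z | min(W, Z) ≥ 2] = (59/12) / (3/4) = 59/9.

59/9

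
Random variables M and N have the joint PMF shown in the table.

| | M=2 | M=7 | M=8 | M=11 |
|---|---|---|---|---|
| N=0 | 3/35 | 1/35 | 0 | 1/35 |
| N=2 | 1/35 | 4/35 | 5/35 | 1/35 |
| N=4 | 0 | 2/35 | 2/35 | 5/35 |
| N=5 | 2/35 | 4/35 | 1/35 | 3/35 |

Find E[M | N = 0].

24/5

P(N = 0) = 1/7.
Summing M·P(M=x,N=y) over the conditioning event gives 24/35.
E[M | N = 0] = (24/35) / (1/7) = 24/5.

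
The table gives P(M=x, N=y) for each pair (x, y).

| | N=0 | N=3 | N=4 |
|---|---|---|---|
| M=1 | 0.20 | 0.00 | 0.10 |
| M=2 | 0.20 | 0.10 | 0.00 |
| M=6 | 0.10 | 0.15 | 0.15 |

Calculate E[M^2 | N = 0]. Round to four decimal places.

9.2000

P(N = 0) = 0.50.
Summing M^2·P(M=x,N=y) over the conditioning event gives 4.60.
E[M^2 | N = 0] = (4.60) / (0.50) = 9.2000.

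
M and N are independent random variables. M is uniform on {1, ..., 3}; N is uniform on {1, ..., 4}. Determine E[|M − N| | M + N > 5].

Outcomes with M + N > 5: (2,4), (3,3), (3,4), each with probability 1/12.
E[|M − N| | M + N > 5] = (2 + 0 + 1) / 3 = 1.

1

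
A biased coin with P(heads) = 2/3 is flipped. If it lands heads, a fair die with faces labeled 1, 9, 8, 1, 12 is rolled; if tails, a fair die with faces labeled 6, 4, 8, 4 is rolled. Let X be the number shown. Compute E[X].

179/30

E[X | heads] = (1+9+8+1+12)/5 = 31/5.
E[X | tails] = (6+4+8+4)/4 = 11/2.
By the law of total expectation,
E[X] = (2/3)·(31/5) + (1/3)·(11/2) = 179/30.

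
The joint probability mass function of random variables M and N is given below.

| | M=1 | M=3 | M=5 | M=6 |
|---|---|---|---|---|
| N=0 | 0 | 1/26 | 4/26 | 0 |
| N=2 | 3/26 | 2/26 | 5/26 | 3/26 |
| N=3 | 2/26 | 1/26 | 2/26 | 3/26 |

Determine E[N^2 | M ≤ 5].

P(M ≤ 5) = 10/13.
Σ N^2·P over the event = 4·(3/26) + 9·(2/26) + 0·(1/26) + 4·(2/26) + 9·(1/26) + 0·(4/26) + 4·(5/26) + 9·(2/26) = 85/26.
E[N^2 | M ≤ 5] = (85/26) / (10/13) = 17/4.

17/4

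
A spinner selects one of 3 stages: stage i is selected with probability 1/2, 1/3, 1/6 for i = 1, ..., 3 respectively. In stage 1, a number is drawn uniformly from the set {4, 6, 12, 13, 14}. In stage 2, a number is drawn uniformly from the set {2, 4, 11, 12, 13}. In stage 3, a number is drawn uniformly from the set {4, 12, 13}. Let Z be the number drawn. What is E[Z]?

E[Z | stage 1] = (4+6+12+13+14)/5 = 49/5.
E[Z | stage 2] = (2+4+11+12+13)/5 = 42/5.
E[Z | stage 3] = (4+12+13)/3 = 29/3.
By the law of total expectation,
E[Z] = (1/2)·(49/5) + (1/3)·(42/5) + (1/6)·(29/3) = 419/45.

419/45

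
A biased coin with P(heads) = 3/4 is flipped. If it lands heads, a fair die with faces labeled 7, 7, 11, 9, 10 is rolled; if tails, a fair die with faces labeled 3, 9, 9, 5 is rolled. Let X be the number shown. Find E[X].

E[X | heads] = (7+7+11+9+10)/5 = 44/5.
E[X | tails] = (3+9+9+5)/4 = 13/2.
E[X] = (3/4)·(44/5) + (1/4)·(13/2) = 329/40.

329/40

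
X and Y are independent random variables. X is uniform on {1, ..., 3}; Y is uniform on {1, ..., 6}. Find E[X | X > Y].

P(X > Y) = 1/6.
Summing X·P(x,y) over outcomes with X > Y gives 4/9.
E[X | X > Y] = (4/9) / (1/6) = 8/3.

8/3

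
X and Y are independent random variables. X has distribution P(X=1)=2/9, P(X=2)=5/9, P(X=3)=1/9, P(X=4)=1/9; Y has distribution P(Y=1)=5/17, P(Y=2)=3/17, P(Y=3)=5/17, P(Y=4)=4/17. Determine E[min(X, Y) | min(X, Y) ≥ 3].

P(min(X, Y) ≥ 3) = 2/17.
Summing min(X,Y)·P(x,y) over outcomes with min(X, Y) ≥ 3 gives 58/153.
E[min(X, Y) | min(X, Y) ≥ 3] = (58/153) / (2/17) = 29/9.

29/9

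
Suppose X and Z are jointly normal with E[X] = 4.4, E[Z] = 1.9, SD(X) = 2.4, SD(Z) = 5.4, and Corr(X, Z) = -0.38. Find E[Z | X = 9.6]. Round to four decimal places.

The regression of Z on X has slope ρ·σ_Z/σ_X and passes through (μ_X, μ_Z).
E[Z | X=9.6] = 1.9 + (-0.38)·(5.4/2.4)·(9.6 − (4.4)) = 1.9 + (-0.855)·(5.2) = -2.5460.

-2.5460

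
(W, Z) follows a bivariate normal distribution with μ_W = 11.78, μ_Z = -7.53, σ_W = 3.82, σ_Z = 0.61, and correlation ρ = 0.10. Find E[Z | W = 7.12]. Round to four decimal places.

The regression of Z on W has slope ρ·σ_Z/σ_W and passes through (μ_W, μ_Z).
E[Z | W=7.12] = -7.53 + (0.10)·(0.61/3.82)·(7.12 − (11.78)) = -7.53 + (0.015969)·(-4.66) = -7.6044.

-7.6044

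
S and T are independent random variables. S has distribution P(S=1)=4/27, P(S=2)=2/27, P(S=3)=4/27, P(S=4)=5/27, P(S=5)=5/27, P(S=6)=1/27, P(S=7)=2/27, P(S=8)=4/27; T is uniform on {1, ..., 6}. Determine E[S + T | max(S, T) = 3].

P(max(S, T) = 3) = 1/9.
Summing (S+T)·P(x,y) over outcomes with max(S, T) = 3 gives 43/81.
E[S + T | max(S, T) = 3] = (43/81) / (1/9) = 43/9.

43/9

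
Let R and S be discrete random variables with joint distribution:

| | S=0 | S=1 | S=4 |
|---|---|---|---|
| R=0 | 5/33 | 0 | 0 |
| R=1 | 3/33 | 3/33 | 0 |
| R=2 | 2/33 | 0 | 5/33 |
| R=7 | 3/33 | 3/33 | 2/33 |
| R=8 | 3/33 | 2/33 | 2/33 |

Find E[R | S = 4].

40/9

P(S = 4) = 3/11.
Σ R·P over the event = 2·(5/33) + 7·(2/33) + 8·(2/33) = 40/33.
E[R | S = 4] = (40/33) / (3/11) = 40/9.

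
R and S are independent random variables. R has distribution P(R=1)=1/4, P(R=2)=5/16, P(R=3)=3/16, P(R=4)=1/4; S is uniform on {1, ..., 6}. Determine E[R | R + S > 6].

115/39

P(R + S > 6) = 13/32.
Summing R·P(x,y) over outcomes with R + S > 6 gives 115/96.
E[R | R + S > 6] = (115/96) / (13/32) = 115/39.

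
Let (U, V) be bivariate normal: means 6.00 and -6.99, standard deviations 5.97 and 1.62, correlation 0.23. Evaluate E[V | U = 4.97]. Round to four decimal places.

E[V | U=x] = μ_V + ρ(σ_V/σ_U)(x − μ_U) for jointly normal variables.
E[V | U=4.97] = -6.99 + (0.23)·(1.62/5.97)·(4.97 − (6.00)) = -6.99 + (0.062412)·(-1.03) = -7.0543.

-7.0543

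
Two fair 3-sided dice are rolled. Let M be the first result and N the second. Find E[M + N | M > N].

4

Outcomes with M > N: (2,1), (3,1), (3,2), each with probability 1/9.
E[M + N | M > N] = (3 + 4 + 5) / 3 = 4.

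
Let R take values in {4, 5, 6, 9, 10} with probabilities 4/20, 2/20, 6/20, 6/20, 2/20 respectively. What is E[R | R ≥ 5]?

15/2

P(R ≥ 5) = 4/5.
Σ over the event: 5·1/10 + 6·3/10 + 9·3/10 + 10·1/10 = 6.
E[R | R ≥ 5] = (6) / (4/5) = 15/2.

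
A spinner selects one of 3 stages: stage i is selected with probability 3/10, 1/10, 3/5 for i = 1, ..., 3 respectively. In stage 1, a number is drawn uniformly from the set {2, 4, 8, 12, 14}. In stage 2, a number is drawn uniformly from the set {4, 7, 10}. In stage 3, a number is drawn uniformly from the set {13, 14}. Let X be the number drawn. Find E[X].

56/5

E[X | stage 1] = (2+4+8+12+14)/5 = 8.
E[X | stage 2] = (4+7+10)/3 = 7.
E[X | stage 3] = (13+14)/2 = 27/2.
By the law of total expectation,
E[X] = (3/10)·(8) + (1/10)·(7) + (3/5)·(27/2) = 56/5.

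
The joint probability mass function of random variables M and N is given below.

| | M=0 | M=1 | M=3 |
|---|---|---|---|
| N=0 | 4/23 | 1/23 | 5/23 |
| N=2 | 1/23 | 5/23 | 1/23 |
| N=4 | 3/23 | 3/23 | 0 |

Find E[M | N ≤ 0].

8/5

P(N ≤ 0) = 10/23.
Σ M·P over the event = 0·(4/23) + 1·(1/23) + 3·(5/23) = 16/23.
E[M | N ≤ 0] = (16/23) / (10/23) = 8/5.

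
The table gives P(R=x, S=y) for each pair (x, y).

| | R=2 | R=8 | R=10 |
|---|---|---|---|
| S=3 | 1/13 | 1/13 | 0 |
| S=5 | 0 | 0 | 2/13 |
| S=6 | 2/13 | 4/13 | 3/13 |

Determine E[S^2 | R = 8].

153/5

P(R = 8) = 5/13.
Σ S^2·P over the event = 9·(1/13) + 36·(4/13) = 153/13.
E[S^2 | R = 8] = (153/13) / (5/13) = 153/5.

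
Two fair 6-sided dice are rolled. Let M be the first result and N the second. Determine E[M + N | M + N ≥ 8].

28/3

P(M + N ≥ 8) = 5/12.
Summing (M+N)·P(x,y) over outcomes with M + N ≥ 8 gives 35/9.
E[M + N | M + N ≥ 8] = (35/9) / (5/12) = 28/3.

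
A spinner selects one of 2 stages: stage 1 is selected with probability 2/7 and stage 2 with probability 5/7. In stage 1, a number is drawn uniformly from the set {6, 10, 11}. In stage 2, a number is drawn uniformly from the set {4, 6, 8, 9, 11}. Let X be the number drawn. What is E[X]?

E[X | stage 1] = (6+10+11)/3 = 9.
E[X | stage 2] = (4+6+8+9+11)/5 = 38/5.
By the law of total expectation,
E[X] = (2/7)·(9) + (5/7)·(38/5) = 8.

8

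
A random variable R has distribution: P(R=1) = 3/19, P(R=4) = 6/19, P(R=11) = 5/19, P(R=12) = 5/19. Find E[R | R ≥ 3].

139/16

P(R ≥ 3) = 16/19.
Σ over the event: 4·6/19 + 11·5/19 + 12·5/19 = 139/19.
E[R | R ≥ 3] = (139/19) / (16/19) = 139/16.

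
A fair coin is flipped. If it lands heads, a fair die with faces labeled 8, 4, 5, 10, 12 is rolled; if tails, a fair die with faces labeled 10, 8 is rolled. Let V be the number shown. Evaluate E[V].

E[V | heads] = (8+4+5+10+12)/5 = 39/5.
E[V | tails] = (10+8)/2 = 9.
By the law of total expectation,
E[V] = (1/2)·(39/5) + (1/2)·(9) = 42/5.

42/5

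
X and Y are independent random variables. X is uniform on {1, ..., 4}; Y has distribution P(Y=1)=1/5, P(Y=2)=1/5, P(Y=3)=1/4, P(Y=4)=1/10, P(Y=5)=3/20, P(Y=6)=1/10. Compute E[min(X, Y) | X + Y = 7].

P(X + Y = 7) = 3/20.
Summing min(X,Y)·P(x,y) over outcomes with X + Y = 7 gives 29/80.
E[min(X, Y) | X + Y = 7] = (29/80) / (3/20) = 29/12.

29/12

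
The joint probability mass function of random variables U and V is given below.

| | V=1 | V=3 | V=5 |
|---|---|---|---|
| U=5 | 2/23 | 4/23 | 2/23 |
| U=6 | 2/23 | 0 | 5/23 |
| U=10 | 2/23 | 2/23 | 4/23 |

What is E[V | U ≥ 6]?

11/3

P(U ≥ 6) = 15/23.
Σ V·P over the event = 1·(2/23) + 5·(5/23) + 1·(2/23) + 3·(2/23) + 5·(4/23) = 55/23.
E[V | U ≥ 6] = (55/23) / (15/23) = 11/3.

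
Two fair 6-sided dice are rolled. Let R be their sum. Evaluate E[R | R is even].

P(R is even) = 1/2.
Σ over the event: 2·1/36 + 4·1/12 + 6·5/36 + 8·5/36 + 10·1/12 + 12·1/36 = 7/2.
E[R | R is even] = (7/2) / (1/2) = 7.

7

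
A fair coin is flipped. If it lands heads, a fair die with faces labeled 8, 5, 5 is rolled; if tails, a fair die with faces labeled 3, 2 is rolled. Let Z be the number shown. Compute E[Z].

17/4

E[Z | heads] = (8+5+5)/3 = 6.
E[Z | tails] = (3+2)/2 = 5/2.
By the law of total expectation,
E[Z] = (1/2)·(6) + (1/2)·(5/2) = 17/4.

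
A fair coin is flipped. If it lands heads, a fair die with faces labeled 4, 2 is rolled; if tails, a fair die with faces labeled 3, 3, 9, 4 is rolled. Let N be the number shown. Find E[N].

E[N | heads] = (4+2)/2 = 3.
E[N | tails] = (3+3+9+4)/4 = 19/4.
By the law of total expectation,
E[N] = (1/2)·(3) + (1/2)·(19/4) = 31/8.

31/8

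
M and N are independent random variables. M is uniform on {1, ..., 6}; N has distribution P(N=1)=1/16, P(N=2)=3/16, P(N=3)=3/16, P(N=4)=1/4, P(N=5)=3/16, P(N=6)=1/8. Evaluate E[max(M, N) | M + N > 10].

6

P(M + N > 10) = 7/96.
Summing max(M,N)·P(x,y) over outcomes with M + N > 10 gives 7/16.
E[max(M, N) | M + N > 10] = (7/16) / (7/96) = 6.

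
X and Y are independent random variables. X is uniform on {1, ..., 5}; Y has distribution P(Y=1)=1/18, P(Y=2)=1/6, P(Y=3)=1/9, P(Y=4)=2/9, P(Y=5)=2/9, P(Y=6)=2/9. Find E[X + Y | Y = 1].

P(Y = 1) = 1/18.
Summing (X+Y)·P(x,y) over outcomes with Y = 1 gives 2/9.
E[X + Y | Y = 1] = (2/9) / (1/18) = 4.

4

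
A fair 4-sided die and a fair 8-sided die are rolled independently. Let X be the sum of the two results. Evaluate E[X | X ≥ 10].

32/3

P(X ≥ 10) = 3/16.
Σ over the event: 10·3/32 + 11·1/16 + 12·1/32 = 2.
E[X | X ≥ 10] = (2) / (3/16) = 32/3.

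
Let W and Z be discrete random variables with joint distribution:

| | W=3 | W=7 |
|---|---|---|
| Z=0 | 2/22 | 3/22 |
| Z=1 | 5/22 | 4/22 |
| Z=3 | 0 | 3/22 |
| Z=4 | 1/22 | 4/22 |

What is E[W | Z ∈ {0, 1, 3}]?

P(Z ∈ {0, 1, 3}) = 17/22.
Summing W·P(W=x,Z=y) over the conditioning event gives 91/22.
E[W | Z ∈ {0, 1, 3}] = (91/22) / (17/22) = 91/17.

91/17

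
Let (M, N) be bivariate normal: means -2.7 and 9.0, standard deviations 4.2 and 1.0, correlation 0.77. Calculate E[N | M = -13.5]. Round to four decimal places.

7.0200

For a bivariate normal, E[N | M=x] = μ_N + ρ·(σ_N/σ_M)·(x − μ_M).
E[N | M=-13.5] = 9.0 + (0.77)·(1.0/4.2)·(-13.5 − (-2.7)) = 9.0 + (0.18333)·(-10.8) = 7.0200.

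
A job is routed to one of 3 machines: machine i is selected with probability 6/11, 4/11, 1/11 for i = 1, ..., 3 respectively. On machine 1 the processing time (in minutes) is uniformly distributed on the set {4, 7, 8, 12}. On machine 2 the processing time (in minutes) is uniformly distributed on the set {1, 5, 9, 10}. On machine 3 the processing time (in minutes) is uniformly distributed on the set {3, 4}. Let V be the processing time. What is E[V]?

E[V | machine 1] = (4+7+8+12)/4 = 31/4.
E[V | machine 2] = (1+5+9+10)/4 = 25/4.
E[V | machine 3] = (3+4)/2 = 7/2.
By the law of total expectation,
E[V] = (6/11)·(31/4) + (4/11)·(25/4) + (1/11)·(7/2) = 75/11.

75/11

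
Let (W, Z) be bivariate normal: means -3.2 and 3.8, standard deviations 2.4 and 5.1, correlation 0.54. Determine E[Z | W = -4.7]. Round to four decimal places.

For a bivariate normal, E[Z | W=x] = μ_Z + ρ·(σ_Z/σ_W)·(x − μ_W).
E[Z | W=-4.7] = 3.8 + (0.54)·(5.1/2.4)·(-4.7 − (-3.2)) = 3.8 + (1.1475)·(-1.5) = 2.0788.

2.0788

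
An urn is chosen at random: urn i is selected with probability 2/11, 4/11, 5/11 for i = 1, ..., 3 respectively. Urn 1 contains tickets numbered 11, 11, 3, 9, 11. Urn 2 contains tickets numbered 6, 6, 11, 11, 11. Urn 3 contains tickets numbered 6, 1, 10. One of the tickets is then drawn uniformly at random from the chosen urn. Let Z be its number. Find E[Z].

247/33

E[Z | urn 1] = (11+11+3+9+11)/5 = 9.
E[Z | urn 2] = (6+6+11+11+11)/5 = 9.
E[Z | urn 3] = (6+1+10)/3 = 17/3.
E[Z] = (2/11)·(9) + (4/11)·(9) + (5/11)·(17/3) = 247/33.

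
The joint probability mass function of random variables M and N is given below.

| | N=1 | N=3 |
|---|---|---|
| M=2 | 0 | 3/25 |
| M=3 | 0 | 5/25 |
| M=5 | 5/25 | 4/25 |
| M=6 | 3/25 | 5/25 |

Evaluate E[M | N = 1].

P(N = 1) = 8/25.
Σ M·P over the event = 5·(5/25) + 6·(3/25) = 43/25.
E[M | N = 1] = (43/25) / (8/25) = 43/8.

43/8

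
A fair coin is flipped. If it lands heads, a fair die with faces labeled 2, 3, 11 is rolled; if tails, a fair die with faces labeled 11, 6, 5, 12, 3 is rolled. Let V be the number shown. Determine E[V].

191/30

E[V | heads] = (2+3+11)/3 = 16/3.
E[V | tails] = (11+6+5+12+3)/5 = 37/5.
By the law of total expectation,
E[V] = (1/2)·(16/3) + (1/2)·(37/5) = 191/30.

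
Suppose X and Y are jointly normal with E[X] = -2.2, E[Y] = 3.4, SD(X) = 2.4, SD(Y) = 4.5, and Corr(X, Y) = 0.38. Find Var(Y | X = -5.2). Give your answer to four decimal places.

17.3259

The conditional variance in a bivariate normal is σ_Y²(1 − ρ²), independent of x.
Var(Y | X=-5.2) = (4.5)²·(1 − (0.38)²) = 20.25·0.8556 = 17.3259.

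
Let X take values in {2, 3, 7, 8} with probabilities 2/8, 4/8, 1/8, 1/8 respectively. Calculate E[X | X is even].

4

P(X is even) = 3/8.
Σ over the event: 2·1/4 + 8·1/8 = 3/2.
E[X | X is even] = (3/2) / (3/8) = 4.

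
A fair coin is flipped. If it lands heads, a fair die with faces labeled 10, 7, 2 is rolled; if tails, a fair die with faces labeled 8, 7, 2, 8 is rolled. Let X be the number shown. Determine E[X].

151/24

E[X | heads] = (10+7+2)/3 = 19/3.
E[X | tails] = (8+7+2+8)/4 = 25/4.
By the law of total expectation,
E[X] = (1/2)·(19/3) + (1/2)·(25/4) = 151/24.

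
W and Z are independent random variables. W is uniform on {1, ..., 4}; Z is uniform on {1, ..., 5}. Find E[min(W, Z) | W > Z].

5/3

P(W > Z) = 3/10.
Summing min(W,Z)·P(x,y) over outcomes with W > Z gives 1/2.
E[min(W, Z) | W > Z] = (1/2) / (3/10) = 5/3.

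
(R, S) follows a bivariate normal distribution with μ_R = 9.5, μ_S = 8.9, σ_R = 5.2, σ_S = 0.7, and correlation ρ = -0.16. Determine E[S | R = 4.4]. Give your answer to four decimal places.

9.0098

E[S | R=x] = μ_S + ρ(σ_S/σ_R)(x − μ_R) for jointly normal variables.
E[S | R=4.4] = 8.9 + (-0.16)·(0.7/5.2)·(4.4 − (9.5)) = 8.9 + (-0.021538)·(-5.1) = 9.0098.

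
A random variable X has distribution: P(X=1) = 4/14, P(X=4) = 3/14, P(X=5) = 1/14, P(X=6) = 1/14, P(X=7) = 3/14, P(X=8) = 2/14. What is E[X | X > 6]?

P(X > 6) = 5/14.
Σ over the event: 7·3/14 + 8·1/7 = 37/14.
E[X | X > 6] = (37/14) / (5/14) = 37/5.

37/5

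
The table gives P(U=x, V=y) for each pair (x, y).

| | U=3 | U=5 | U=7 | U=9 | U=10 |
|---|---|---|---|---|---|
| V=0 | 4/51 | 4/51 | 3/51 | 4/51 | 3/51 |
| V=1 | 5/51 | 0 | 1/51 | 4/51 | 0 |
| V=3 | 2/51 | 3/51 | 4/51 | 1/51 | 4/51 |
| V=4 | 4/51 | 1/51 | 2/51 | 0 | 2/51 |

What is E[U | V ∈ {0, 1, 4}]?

P(V ∈ {0, 1, 4}) = 37/51.
Summing U·P(U=x,V=y) over the conditioning event gives 76/17.
E[U | V ∈ {0, 1, 4}] = (76/17) / (37/51) = 228/37.

228/37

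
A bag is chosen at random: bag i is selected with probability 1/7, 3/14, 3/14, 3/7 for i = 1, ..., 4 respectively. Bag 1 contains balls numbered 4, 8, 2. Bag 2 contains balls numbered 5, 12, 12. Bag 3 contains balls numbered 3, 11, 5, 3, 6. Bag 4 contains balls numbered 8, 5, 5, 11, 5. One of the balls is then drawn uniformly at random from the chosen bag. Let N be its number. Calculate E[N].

E[N | bag 1] = (4+8+2)/3 = 14/3.
E[N | bag 2] = (5+12+12)/3 = 29/3.
E[N | bag 3] = (3+11+5+3+6)/5 = 28/5.
E[N | bag 4] = (8+5+5+11+5)/5 = 34/5.
By the law of total expectation,
E[N] = (1/7)·(14/3) + (3/14)·(29/3) + (3/14)·(28/5) + (3/7)·(34/5) = 1439/210.

1439/210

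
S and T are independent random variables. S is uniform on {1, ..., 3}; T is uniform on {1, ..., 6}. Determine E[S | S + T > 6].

7/3

Outcomes with S + T > 6: (1,6), (2,5), (2,6), (3,4), (3,5), (3,6), each with probability 1/18.
E[S | S + T > 6] = (1 + 2 + 2 + 3 + 3 + 3) / 6 = 7/3.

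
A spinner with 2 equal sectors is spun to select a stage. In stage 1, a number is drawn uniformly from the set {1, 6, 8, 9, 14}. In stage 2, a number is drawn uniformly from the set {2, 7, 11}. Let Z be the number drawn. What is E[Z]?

E[Z | stage 1] = (1+6+8+9+14)/5 = 38/5.
E[Z | stage 2] = (2+7+11)/3 = 20/3.
E[Z] = (1/2)·(38/5) + (1/2)·(20/3) = 107/15.

107/15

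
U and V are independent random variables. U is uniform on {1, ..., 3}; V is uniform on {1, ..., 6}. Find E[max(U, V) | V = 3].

Outcomes with V = 3: (1,3), (2,3), (3,3), each with probability 1/18.
E[max(U, V) | V = 3] = (3 + 3 + 3) / 3 = 3.

3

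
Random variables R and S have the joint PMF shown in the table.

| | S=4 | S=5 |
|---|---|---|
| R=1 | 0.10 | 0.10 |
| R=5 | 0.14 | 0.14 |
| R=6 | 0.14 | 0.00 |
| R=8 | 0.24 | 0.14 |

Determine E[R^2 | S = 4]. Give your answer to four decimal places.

38.7097

P(S = 4) = 0.62.
Σ R^2·P over the event = 1·(0.10) + 25·(0.14) + 36·(0.14) + 64·(0.24) = 24.00.
E[R^2 | S = 4] = (24.00) / (0.62) = 38.7097.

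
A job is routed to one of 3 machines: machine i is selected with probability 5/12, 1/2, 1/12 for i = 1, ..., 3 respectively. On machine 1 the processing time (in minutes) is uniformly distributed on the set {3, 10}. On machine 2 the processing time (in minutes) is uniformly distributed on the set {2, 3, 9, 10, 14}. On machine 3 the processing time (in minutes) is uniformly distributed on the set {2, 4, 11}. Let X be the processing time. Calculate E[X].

E[X | machine 1] = (3+10)/2 = 13/2.
E[X | machine 2] = (2+3+9+10+14)/5 = 38/5.
E[X | machine 3] = (2+4+11)/3 = 17/3.
By the law of total expectation,
E[X] = (5/12)·(13/2) + (1/2)·(38/5) + (1/12)·(17/3) = 2513/360.

2513/360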